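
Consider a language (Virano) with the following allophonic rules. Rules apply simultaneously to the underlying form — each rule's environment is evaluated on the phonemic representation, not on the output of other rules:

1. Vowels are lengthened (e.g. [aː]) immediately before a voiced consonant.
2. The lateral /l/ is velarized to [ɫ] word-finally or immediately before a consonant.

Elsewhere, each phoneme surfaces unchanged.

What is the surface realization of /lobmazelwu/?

[loːbmaːzeːɫwu]

/l/ — word-initial; rule 2 does not apply here → [l].
/o/ meets the environment for rule 1 (before a voiced consonant) → [oː].
/b/ stays [b].
/m/ (between /b/ and /a/): no rule targets it → [m].
/a/ — between /m/ and /z/, before a voiced consonant — surfaces as [aː] (rule 1).
/z/ stays [z].
/e/ (between /z/ and /l/) occurs before a voiced consonant → [eː] by rule 1.
/l/ (between /e/ and /w/): word-finally or immediately before a consonant, so rule 2 applies → [ɫ].
/w/ (between /l/ and /u/): no rule targets it → [w].
/u/ (word-final) is in the target of rule 1 but the environment (before a voiced consonant) is not met → [u].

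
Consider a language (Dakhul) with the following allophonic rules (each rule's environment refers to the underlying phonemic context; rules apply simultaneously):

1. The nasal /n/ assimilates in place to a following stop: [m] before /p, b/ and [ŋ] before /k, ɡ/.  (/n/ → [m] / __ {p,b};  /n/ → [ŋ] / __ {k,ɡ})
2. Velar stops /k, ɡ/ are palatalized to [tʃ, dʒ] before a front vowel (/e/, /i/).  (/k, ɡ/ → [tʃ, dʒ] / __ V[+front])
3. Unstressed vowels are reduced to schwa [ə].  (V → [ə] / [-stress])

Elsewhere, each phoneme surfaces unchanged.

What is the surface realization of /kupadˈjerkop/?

/k/ (word-initial) fails the environment for rule 2, so it stays [k].
Rule 3 applies to /u/ (between /k/ and /p/: in an unstressed syllable) → [ə].
/p/ stays [p].
/a/ meets the environment for rule 3 (in an unstressed syllable) → [ə].
/d/ stays [d].
/j/ (between /d/ and /e/): no rule targets it → [j].
/e/ (between /j/ and /r/) is in the target of rule 3 but the environment (in an unstressed syllable) is not met → [e].
/r/ — not in any rule's target class → [r].
/k/ (between /r/ and /o/): rule 2 targets it, but not before a front vowel → unchanged [k].
Rule 3 applies to /o/ (between /k/ and /p/: in an unstressed syllable) → [ə].
/p/ — not in any rule's target class → [p].

[kəpədˈjerkəp]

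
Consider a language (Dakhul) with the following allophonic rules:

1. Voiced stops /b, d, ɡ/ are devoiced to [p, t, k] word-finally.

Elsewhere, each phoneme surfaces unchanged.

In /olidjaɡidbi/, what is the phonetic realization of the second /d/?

/d/ (between /i/ and /b/) is in the target of rule 1 but the environment (word-finally) is not met → [d].

[d]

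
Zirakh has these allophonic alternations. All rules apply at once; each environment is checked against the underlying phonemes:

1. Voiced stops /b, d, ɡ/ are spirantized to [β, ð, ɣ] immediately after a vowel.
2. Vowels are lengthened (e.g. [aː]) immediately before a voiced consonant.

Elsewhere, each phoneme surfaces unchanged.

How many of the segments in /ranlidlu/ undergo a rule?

Segments that undergo a rule: /a/ → [aː] (rule 2); /i/ → [iː] (rule 2); /d/ → [ð] (rule 1).
All other segments surface unchanged.

3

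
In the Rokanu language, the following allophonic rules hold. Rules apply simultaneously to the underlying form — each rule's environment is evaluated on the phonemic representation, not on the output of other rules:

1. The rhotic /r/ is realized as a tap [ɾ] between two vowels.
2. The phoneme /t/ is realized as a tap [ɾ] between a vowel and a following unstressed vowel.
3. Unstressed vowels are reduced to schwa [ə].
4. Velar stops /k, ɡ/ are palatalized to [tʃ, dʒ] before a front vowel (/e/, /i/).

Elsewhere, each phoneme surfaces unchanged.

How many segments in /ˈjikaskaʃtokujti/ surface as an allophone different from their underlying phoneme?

5

Segments that undergo a rule: /a/ → [ə] (rule 3); /a/ → [ə] (rule 3); /o/ → [ə] (rule 3); /u/ → [ə] (rule 3); /i/ → [ə] (rule 3).
All other segments surface unchanged.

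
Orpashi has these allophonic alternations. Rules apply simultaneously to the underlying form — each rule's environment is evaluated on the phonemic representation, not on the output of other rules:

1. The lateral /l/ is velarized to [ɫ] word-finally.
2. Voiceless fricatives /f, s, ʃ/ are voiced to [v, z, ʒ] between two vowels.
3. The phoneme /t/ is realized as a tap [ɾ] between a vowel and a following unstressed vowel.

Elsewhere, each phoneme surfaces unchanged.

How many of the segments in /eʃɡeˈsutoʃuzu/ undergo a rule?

Segments that undergo a rule: /s/ → [z] (rule 2); /t/ → [ɾ] (rule 3); /ʃ/ → [ʒ] (rule 2).
All other segments surface unchanged.

3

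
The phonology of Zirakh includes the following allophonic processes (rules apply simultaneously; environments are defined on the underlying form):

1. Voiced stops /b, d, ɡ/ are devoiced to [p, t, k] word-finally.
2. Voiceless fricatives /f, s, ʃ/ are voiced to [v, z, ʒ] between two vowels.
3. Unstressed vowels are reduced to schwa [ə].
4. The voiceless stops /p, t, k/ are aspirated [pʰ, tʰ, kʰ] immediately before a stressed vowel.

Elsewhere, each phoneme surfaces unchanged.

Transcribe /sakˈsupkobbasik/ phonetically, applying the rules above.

/s/ — word-initial; rule 2 does not apply here → [s].
/a/ (between /s/ and /k/) occurs in an unstressed syllable → [ə] by rule 3.
/k/ (between /a/ and /s/) fails the environment for rule 4, so it stays [k].
/s/ (between /k/ and /u/): rule 2 targets it, but not between two vowels → unchanged [s].
/u/ (between /s/ and /p/): rule 3 targets it, but not in an unstressed syllable → unchanged [u].
/p/ (between /u/ and /k/) is in the target of rule 4 but the environment (immediately before a stressed vowel) is not met → [p].
/k/ — between /p/ and /o/; rule 4 does not apply here → [k].
/o/ (between /k/ and /b/) occurs in an unstressed syllable → [ə] by rule 3.
/b/ — between /o/ and /b/; rule 1 does not apply here → [b].
/b/ — between /b/ and /a/; rule 1 does not apply here → [b].
/a/ — between /b/ and /s/, in an unstressed syllable — surfaces as [ə] (rule 3).
/s/ meets the environment for rule 2 (between two vowels) → [z].
/i/ meets the environment for rule 3 (in an unstressed syllable) → [ə].
/k/ (word-final): rule 4 targets it, but not immediately before a stressed vowel → unchanged [k].

[səkˈsupkəbbəzək]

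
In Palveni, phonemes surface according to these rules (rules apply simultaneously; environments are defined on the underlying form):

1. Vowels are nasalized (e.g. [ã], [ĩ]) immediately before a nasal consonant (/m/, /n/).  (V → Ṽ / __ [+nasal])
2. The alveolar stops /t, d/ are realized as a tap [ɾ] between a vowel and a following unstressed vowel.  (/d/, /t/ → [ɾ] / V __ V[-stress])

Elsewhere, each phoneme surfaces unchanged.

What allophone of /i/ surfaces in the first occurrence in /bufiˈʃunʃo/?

[i]

/i/ (between /f/ and /ʃ/) is in the target of rule 1 but the environment (before a nasal consonant) is not met → [i].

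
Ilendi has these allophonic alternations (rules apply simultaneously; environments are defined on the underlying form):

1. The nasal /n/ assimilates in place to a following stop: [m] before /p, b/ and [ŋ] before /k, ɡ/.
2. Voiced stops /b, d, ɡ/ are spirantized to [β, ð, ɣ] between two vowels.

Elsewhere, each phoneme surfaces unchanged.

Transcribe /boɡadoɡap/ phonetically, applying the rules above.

/b/ — word-initial; rule 2 does not apply here → [b].
/ɡ/ — between /o/ and /a/, between two vowels — surfaces as [ɣ] (rule 2).
/d/ (between /a/ and /o/) occurs between two vowels → [ð] by rule 2.
/ɡ/ (between /o/ and /a/) occurs between two vowels → [ɣ] by rule 2.

[boɣaðoɣap]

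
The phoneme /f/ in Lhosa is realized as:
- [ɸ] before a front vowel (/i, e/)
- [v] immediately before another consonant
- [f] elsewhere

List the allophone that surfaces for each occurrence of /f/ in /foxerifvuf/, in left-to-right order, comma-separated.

[f], [v], [f]

Occurrence 1 (position 1): no conditioning environment matches → elsewhere allophone [f].
Occurrence 2 (position 7): immediately before another consonant → [v].
Occurrence 3 (position 10): no conditioning environment matches → elsewhere allophone [f].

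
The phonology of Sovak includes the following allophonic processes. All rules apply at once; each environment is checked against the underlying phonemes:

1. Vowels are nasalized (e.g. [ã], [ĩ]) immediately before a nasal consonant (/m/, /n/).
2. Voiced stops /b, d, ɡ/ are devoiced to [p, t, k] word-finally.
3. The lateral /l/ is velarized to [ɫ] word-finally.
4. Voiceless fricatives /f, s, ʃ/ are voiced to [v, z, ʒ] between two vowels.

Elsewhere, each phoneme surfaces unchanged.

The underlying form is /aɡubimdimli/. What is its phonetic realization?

/a/ (word-initial) is in the target of rule 1 but the environment (before a nasal consonant) is not met → [a].
/ɡ/ (between /a/ and /u/) is in the target of rule 2 but the environment (word-finally) is not met → [ɡ].
/u/ (between /ɡ/ and /b/): rule 1 targets it, but not before a nasal consonant → unchanged [u].
/b/ (between /u/ and /i/): rule 2 targets it, but not word-finally → unchanged [b].
Rule 1 applies to /i/ (between /b/ and /m/: before a nasal consonant) → [ĩ].
/m/ — not in any rule's target class → [m].
/d/ (between /m/ and /i/) fails the environment for rule 2, so it stays [d].
/i/ (between /d/ and /m/) occurs before a nasal consonant → [ĩ] by rule 1.
/m/ (between /i/ and /l/): no rule targets it → [m].
/l/ — between /m/ and /i/; rule 3 does not apply here → [l].
/i/ (word-final) is in the target of rule 1 but the environment (before a nasal consonant) is not met → [i].

[aɡubĩmdĩmli]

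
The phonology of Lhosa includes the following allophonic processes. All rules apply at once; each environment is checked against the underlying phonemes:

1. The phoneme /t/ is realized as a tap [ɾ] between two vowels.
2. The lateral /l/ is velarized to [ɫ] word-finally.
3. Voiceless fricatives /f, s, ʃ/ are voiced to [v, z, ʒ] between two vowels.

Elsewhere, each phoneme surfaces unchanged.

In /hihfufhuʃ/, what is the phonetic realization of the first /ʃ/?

[ʃ]

/ʃ/ (word-final) fails the environment for rule 3, so it stays [ʃ].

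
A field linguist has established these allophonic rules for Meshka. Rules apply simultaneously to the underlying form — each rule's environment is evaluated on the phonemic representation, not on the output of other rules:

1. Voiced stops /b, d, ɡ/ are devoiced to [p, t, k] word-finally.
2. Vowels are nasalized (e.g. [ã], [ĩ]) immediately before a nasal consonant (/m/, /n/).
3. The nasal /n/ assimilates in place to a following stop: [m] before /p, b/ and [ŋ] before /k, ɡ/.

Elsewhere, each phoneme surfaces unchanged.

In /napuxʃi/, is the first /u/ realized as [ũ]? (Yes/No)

/u/ (between /p/ and /x/): rule 2 targets it, but not before a nasal consonant → unchanged [u].
The actual realization is [u], not [ũ].

No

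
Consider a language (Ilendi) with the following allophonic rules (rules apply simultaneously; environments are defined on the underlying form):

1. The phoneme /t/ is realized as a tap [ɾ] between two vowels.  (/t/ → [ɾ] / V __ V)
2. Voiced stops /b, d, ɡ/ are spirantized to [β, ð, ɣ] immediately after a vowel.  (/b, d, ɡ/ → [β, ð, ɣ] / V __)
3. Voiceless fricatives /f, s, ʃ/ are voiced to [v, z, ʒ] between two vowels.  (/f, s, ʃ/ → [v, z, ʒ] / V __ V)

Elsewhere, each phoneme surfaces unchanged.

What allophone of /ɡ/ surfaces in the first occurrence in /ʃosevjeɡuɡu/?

[ɣ]

Rule 2 applies to /ɡ/ (between /e/ and /u/: immediately after a vowel) → [ɣ].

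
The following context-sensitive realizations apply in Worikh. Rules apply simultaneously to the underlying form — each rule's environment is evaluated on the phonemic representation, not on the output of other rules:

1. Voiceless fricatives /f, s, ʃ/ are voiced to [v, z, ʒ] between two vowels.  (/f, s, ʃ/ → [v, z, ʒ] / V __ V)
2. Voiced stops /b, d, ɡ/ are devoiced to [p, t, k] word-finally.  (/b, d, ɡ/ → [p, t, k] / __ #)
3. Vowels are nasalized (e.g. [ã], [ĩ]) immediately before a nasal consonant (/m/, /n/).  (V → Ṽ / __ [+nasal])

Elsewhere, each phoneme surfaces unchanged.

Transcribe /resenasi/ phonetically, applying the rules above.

/r/ — not in any rule's target class → [r].
/e/ (between /r/ and /s/): rule 3 targets it, but not before a nasal consonant → unchanged [e].
/s/ meets the environment for rule 1 (between two vowels) → [z].
Rule 3 applies to /e/ (between /s/ and /n/: before a nasal consonant) → [ẽ].
/n/ (between /e/ and /a/) is unaffected → [n].
/a/ — between /n/ and /s/; rule 3 does not apply here → [a].
/s/ meets the environment for rule 1 (between two vowels) → [z].
/i/ (word-final): rule 3 targets it, but not before a nasal consonant → unchanged [i].

[rezẽnazi]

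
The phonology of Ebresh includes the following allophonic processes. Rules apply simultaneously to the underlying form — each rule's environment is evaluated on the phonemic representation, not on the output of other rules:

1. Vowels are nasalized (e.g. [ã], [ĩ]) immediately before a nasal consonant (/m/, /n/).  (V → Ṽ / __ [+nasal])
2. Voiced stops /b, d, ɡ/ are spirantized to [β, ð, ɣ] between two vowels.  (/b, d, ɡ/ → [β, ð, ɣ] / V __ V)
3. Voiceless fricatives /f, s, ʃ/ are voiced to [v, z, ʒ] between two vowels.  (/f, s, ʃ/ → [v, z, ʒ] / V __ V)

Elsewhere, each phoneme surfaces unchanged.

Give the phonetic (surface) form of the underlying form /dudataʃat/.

/d/ (word-initial): rule 2 targets it, but not between two vowels → unchanged [d].
/u/ — between /d/ and /d/; rule 1 does not apply here → [u].
/d/ meets the environment for rule 2 (between two vowels) → [ð].
/a/ (between /d/ and /t/) fails the environment for rule 1, so it stays [a].
/t/ (between /a/ and /a/) is unaffected → [t].
/a/ (between /t/ and /ʃ/): rule 1 targets it, but not before a nasal consonant → unchanged [a].
/ʃ/ — between /a/ and /a/, between two vowels — surfaces as [ʒ] (rule 3).
/a/ (between /ʃ/ and /t/) fails the environment for rule 1, so it stays [a].
/t/ (word-final) is unaffected → [t].

[duðataʒat]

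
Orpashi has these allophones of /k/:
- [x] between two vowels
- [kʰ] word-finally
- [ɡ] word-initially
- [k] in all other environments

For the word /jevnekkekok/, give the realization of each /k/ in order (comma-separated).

[k], [k], [x], [kʰ]

Occurrence 1 (position 6): no conditioning environment matches → elsewhere allophone [k].
Occurrence 2 (position 7): no conditioning environment matches → elsewhere allophone [k].
Occurrence 3 (position 9): between two vowels → [x].
Occurrence 4 (position 11): word-finally → [kʰ].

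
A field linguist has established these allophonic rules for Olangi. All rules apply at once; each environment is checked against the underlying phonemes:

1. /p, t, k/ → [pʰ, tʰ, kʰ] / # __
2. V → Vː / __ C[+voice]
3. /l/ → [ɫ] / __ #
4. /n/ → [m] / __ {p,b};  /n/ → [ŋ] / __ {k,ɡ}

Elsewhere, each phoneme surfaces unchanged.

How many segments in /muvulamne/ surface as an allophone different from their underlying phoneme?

Segments that undergo a rule: /u/ → [uː] (rule 2); /u/ → [uː] (rule 2); /a/ → [aː] (rule 2).
All other segments surface unchanged.

3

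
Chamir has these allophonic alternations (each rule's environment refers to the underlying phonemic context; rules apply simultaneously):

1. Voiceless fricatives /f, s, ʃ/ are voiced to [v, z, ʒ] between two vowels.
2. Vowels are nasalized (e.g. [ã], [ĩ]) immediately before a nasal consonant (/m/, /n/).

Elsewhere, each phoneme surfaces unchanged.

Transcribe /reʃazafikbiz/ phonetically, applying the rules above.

[reʒazavikbiz]

/e/ — between /r/ and /ʃ/; rule 2 does not apply here → [e].
/ʃ/ meets the environment for rule 1 (between two vowels) → [ʒ].
/a/ (between /ʃ/ and /z/) is in the target of rule 2 but the environment (before a nasal consonant) is not met → [a].
/a/ (between /z/ and /f/) fails the environment for rule 2, so it stays [a].
Rule 1 applies to /f/ (between /a/ and /i/: between two vowels) → [v].
/i/ — between /f/ and /k/; rule 2 does not apply here → [i].
/i/ (between /b/ and /z/) is in the target of rule 2 but the environment (before a nasal consonant) is not met → [i].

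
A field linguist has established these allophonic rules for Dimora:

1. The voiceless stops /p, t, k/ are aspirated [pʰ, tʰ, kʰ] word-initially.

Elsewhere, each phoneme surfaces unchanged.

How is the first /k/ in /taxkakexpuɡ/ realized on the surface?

/k/ (between /x/ and /a/): rule 1 targets it, but not word-initially → unchanged [k].

[k]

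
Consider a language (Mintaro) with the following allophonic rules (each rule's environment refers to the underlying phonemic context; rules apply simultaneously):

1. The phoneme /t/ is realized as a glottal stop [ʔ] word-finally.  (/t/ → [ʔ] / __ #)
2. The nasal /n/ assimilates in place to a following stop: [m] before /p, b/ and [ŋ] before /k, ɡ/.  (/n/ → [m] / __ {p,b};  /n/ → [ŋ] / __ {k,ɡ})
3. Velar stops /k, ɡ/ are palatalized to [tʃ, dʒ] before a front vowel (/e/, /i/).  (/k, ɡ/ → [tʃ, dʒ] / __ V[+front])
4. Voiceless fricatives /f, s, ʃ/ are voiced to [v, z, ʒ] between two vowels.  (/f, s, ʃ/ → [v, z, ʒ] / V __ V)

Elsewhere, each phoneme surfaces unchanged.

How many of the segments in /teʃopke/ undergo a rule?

2

Segments that undergo a rule: /ʃ/ → [ʒ] (rule 4); /k/ → [tʃ] (rule 3).
All other segments surface unchanged.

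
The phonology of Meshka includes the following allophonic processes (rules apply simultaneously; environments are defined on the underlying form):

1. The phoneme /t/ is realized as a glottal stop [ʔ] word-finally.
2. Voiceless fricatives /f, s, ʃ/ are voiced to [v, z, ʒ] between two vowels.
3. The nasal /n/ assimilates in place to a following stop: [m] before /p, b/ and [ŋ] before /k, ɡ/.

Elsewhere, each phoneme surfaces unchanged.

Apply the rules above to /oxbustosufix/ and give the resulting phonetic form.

/o/ — not in any rule's target class → [o].
/x/ stays [x].
/b/ (between /x/ and /u/) is unaffected → [b].
/u/ (between /b/ and /s/) is unaffected → [u].
/s/ — between /u/ and /t/; rule 2 does not apply here → [s].
/t/ (between /s/ and /o/) fails the environment for rule 1, so it stays [t].
/o/ — not in any rule's target class → [o].
/s/ (between /o/ and /u/) occurs between two vowels → [z] by rule 2.
/u/ (between /s/ and /f/): no rule targets it → [u].
/f/ — between /u/ and /i/, between two vowels — surfaces as [v] (rule 2).
/i/ (between /f/ and /x/): no rule targets it → [i].
/x/ stays [x].

[oxbustozuvix]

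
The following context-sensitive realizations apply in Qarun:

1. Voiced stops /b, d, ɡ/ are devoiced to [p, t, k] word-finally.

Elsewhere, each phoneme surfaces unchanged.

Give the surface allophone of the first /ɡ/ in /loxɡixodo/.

[ɡ]

/ɡ/ (between /x/ and /i/) fails the environment for rule 1, so it stays [ɡ].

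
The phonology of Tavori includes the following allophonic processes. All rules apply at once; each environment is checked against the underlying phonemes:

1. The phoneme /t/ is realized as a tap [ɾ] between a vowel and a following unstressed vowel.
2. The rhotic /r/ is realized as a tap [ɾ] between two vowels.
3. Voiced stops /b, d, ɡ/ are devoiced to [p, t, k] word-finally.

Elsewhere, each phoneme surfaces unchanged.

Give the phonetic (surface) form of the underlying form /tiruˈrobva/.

[tiɾuˈɾobva]

/t/ (word-initial) fails the environment for rule 1, so it stays [t].
/i/ stays [i].
Rule 2 applies to /r/ (between /i/ and /u/: between two vowels) → [ɾ].
/u/ (between /r/ and /r/): no rule targets it → [u].
/r/ meets the environment for rule 2 (between two vowels) → [ɾ].
/o/ stays [o].
/b/ (between /o/ and /v/): rule 3 targets it, but not word-finally → unchanged [b].
/v/ stays [v].
/a/ (word-final) is unaffected → [a].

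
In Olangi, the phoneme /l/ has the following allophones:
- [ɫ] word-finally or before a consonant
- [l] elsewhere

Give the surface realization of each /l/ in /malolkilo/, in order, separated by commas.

Occurrence 1 (position 3): no conditioning environment matches → elsewhere allophone [l].
Occurrence 2 (position 5): word-finally or before a consonant → [ɫ].
Occurrence 3 (position 8): no conditioning environment matches → elsewhere allophone [l].

[l], [ɫ], [l]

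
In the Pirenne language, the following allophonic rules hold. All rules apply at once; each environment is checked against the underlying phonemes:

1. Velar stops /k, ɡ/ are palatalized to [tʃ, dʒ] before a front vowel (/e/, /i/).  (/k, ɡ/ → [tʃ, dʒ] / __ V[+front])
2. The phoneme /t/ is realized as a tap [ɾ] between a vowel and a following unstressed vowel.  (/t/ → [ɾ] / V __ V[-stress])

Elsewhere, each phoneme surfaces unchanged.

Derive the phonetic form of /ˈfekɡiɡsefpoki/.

[ˈfekdʒiɡsefpotʃi]

/f/ (word-initial) is unaffected → [f].
/e/ (between /f/ and /k/): no rule targets it → [e].
/k/ (between /e/ and /ɡ/) is in the target of rule 1 but the environment (before a front vowel) is not met → [k].
/ɡ/ meets the environment for rule 1 (before a front vowel) → [dʒ].
/i/ (between /ɡ/ and /ɡ/) is unaffected → [i].
/ɡ/ (between /i/ and /s/) is in the target of rule 1 but the environment (before a front vowel) is not met → [ɡ].
/s/ — not in any rule's target class → [s].
/e/ stays [e].
/f/ — not in any rule's target class → [f].
/p/ (between /f/ and /o/) is unaffected → [p].
/o/ (between /p/ and /k/): no rule targets it → [o].
/k/ (between /o/ and /i/): before a front vowel, so rule 1 applies → [tʃ].
/i/ (word-final) is unaffected → [i].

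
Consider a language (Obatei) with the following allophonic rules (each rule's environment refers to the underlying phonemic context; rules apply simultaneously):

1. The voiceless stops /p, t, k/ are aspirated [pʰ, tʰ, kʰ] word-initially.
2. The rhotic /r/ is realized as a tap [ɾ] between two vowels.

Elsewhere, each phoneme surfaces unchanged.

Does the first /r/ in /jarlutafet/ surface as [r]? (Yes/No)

Yes

/r/ (between /a/ and /l/) fails the environment for rule 2, so it stays [r].
The actual realization is [r], which matches [r].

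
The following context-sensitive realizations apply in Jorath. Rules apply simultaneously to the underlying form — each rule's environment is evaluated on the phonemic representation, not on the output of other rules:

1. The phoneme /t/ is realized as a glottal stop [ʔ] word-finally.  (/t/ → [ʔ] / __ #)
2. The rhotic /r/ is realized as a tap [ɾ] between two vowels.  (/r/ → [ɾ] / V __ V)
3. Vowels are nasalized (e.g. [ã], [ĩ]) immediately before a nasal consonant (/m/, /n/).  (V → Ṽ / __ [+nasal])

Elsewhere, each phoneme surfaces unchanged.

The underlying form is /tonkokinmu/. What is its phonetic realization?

/t/ (word-initial) is in the target of rule 1 but the environment (word-finally) is not met → [t].
/o/ — between /t/ and /n/, before a nasal consonant — surfaces as [õ] (rule 3).
/n/ stays [n].
/k/ stays [k].
/o/ — between /k/ and /k/; rule 3 does not apply here → [o].
/k/ — not in any rule's target class → [k].
/i/ (between /k/ and /n/) occurs before a nasal consonant → [ĩ] by rule 3.
/n/ (between /i/ and /m/): no rule targets it → [n].
/m/ (between /n/ and /u/) is unaffected → [m].
/u/ (word-final) fails the environment for rule 3, so it stays [u].

[tõnkokĩnmu]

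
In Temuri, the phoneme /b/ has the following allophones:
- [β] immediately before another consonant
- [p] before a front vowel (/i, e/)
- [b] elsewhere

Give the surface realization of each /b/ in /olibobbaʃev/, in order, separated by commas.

Occurrence 1 (position 4): no conditioning environment matches → elsewhere allophone [b].
Occurrence 2 (position 6): immediately before another consonant → [β].
Occurrence 3 (position 7): no conditioning environment matches → elsewhere allophone [b].

[b], [β], [b]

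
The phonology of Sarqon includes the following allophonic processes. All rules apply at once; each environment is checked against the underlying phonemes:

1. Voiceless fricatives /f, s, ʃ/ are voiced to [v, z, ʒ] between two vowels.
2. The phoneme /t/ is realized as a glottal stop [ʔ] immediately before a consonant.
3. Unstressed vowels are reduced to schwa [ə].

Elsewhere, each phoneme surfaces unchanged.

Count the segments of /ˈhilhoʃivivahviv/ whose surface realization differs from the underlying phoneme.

Segments that undergo a rule: /o/ → [ə] (rule 3); /ʃ/ → [ʒ] (rule 1); /i/ → [ə] (rule 3); /i/ → [ə] (rule 3); /a/ → [ə] (rule 3); /i/ → [ə] (rule 3).
All other segments surface unchanged.

6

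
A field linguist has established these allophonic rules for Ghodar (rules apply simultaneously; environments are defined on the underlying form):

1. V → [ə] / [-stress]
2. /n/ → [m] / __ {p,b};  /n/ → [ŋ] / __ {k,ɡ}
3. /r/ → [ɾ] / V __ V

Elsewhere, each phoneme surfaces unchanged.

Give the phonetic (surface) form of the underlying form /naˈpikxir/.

[nəˈpikxər]

/n/ (word-initial) is in the target of rule 2 but the environment (before a labial or velar stop) is not met → [n].
/a/ — between /n/ and /p/, in an unstressed syllable — surfaces as [ə] (rule 1).
/p/ (between /a/ and /i/): no rule targets it → [p].
/i/ (between /p/ and /k/) fails the environment for rule 1, so it stays [i].
/k/ stays [k].
/x/ (between /k/ and /i/) is unaffected → [x].
/i/ (between /x/ and /r/): in an unstressed syllable, so rule 1 applies → [ə].
/r/ — word-final; rule 3 does not apply here → [r].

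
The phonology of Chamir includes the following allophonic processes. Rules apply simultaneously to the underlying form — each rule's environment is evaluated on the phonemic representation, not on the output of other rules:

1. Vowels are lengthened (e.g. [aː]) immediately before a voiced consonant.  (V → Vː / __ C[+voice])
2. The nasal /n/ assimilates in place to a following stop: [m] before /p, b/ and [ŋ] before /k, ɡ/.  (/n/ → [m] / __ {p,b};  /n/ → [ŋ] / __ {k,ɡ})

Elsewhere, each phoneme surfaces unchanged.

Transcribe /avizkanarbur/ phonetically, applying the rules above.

/a/ (word-initial): before a voiced consonant, so rule 1 applies → [aː].
/v/ — not in any rule's target class → [v].
/i/ (between /v/ and /z/): before a voiced consonant, so rule 1 applies → [iː].
/z/ stays [z].
/k/ stays [k].
/a/ (between /k/ and /n/) occurs before a voiced consonant → [aː] by rule 1.
/n/ (between /a/ and /a/) is in the target of rule 2 but the environment (before a labial or velar stop) is not met → [n].
/a/ (between /n/ and /r/) occurs before a voiced consonant → [aː] by rule 1.
/r/ (between /a/ and /b/): no rule targets it → [r].
/b/ stays [b].
/u/ — between /b/ and /r/, before a voiced consonant — surfaces as [uː] (rule 1).
/r/ stays [r].

[aːviːzkaːnaːrbuːr]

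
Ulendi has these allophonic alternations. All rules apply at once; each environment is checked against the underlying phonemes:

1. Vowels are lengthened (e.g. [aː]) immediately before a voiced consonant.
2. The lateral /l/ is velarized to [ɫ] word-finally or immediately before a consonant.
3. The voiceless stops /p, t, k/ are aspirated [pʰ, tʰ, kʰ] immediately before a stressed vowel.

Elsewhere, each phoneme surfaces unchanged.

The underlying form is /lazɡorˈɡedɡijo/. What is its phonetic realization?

/l/ (word-initial): rule 2 targets it, but not word-finally or immediately before a consonant → unchanged [l].
/a/ (between /l/ and /z/) occurs before a voiced consonant → [aː] by rule 1.
/z/ (between /a/ and /ɡ/) is unaffected → [z].
/ɡ/ (between /z/ and /o/): no rule targets it → [ɡ].
/o/ (between /ɡ/ and /r/) occurs before a voiced consonant → [oː] by rule 1.
/r/ stays [r].
/ɡ/ — not in any rule's target class → [ɡ].
/e/ meets the environment for rule 1 (before a voiced consonant) → [eː].
/d/ stays [d].
/ɡ/ (between /d/ and /i/): no rule targets it → [ɡ].
/i/ (between /ɡ/ and /j/) occurs before a voiced consonant → [iː] by rule 1.
/j/ stays [j].
/o/ — word-final; rule 1 does not apply here → [o].

[laːzɡoːrˈɡeːdɡiːjo]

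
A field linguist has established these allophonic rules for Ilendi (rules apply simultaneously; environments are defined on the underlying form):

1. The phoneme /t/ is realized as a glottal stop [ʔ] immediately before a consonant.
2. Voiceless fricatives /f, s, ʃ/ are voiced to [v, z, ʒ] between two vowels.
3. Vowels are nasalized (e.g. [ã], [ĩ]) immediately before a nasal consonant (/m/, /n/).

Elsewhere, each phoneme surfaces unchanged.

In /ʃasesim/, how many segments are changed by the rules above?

Segments that undergo a rule: /s/ → [z] (rule 2); /s/ → [z] (rule 2); /i/ → [ĩ] (rule 3).
All other segments surface unchanged.

3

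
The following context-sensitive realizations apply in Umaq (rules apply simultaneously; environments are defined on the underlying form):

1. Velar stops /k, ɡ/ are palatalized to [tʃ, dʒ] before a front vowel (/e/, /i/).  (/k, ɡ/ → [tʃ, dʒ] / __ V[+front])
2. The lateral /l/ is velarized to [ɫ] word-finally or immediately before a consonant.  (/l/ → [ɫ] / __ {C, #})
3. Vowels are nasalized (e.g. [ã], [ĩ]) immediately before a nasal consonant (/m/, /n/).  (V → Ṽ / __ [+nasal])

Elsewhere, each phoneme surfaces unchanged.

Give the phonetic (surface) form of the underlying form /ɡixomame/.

Rule 1 applies to /ɡ/ (word-initial: before a front vowel) → [dʒ].
/i/ (between /ɡ/ and /x/) is in the target of rule 3 but the environment (before a nasal consonant) is not met → [i].
/x/ (between /i/ and /o/): no rule targets it → [x].
/o/ (between /x/ and /m/) occurs before a nasal consonant → [õ] by rule 3.
/m/ (between /o/ and /a/) is unaffected → [m].
/a/ meets the environment for rule 3 (before a nasal consonant) → [ã].
/m/ (between /a/ and /e/) is unaffected → [m].
/e/ (word-final) fails the environment for rule 3, so it stays [e].

[dʒixõmãme]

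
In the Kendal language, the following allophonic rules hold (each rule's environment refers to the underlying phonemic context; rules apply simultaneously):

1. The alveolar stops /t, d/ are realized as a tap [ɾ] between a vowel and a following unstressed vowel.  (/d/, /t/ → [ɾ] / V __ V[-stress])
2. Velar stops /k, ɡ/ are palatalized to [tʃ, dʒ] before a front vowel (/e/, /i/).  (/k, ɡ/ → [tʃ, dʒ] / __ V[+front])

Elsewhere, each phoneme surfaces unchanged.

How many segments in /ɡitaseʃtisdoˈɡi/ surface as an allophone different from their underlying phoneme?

Segments that undergo a rule: /ɡ/ → [dʒ] (rule 2); /t/ → [ɾ] (rule 1); /ɡ/ → [dʒ] (rule 2).
All other segments surface unchanged.

3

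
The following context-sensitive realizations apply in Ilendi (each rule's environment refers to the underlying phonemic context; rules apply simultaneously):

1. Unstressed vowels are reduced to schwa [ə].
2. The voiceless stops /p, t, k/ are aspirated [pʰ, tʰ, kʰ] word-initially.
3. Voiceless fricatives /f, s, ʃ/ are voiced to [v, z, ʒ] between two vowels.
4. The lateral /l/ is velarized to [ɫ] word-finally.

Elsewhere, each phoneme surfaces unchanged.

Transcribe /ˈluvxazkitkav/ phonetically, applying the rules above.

/l/ (word-initial) is in the target of rule 4 but the environment (word-finally) is not met → [l].
/u/ (between /l/ and /v/) fails the environment for rule 1, so it stays [u].
/v/ (between /u/ and /x/) is unaffected → [v].
/x/ (between /v/ and /a/) is unaffected → [x].
/a/ meets the environment for rule 1 (in an unstressed syllable) → [ə].
/z/ (between /a/ and /k/): no rule targets it → [z].
/k/ (between /z/ and /i/) fails the environment for rule 2, so it stays [k].
/i/ (between /k/ and /t/): in an unstressed syllable, so rule 1 applies → [ə].
/t/ — between /i/ and /k/; rule 2 does not apply here → [t].
/k/ (between /t/ and /a/) fails the environment for rule 2, so it stays [k].
/a/ — between /k/ and /v/, in an unstressed syllable — surfaces as [ə] (rule 1).
/v/ (word-final): no rule targets it → [v].

[ˈluvxəzkətkəv]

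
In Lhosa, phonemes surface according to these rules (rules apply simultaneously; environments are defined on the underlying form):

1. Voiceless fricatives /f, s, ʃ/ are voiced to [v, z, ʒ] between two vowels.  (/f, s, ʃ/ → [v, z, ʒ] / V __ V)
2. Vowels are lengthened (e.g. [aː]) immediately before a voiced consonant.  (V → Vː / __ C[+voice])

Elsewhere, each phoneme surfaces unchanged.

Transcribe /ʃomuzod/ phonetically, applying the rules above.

/ʃ/ (word-initial) is in the target of rule 1 but the environment (between two vowels) is not met → [ʃ].
/o/ (between /ʃ/ and /m/) occurs before a voiced consonant → [oː] by rule 2.
/u/ meets the environment for rule 2 (before a voiced consonant) → [uː].
/o/ (between /z/ and /d/): before a voiced consonant, so rule 2 applies → [oː].

[ʃoːmuːzoːd]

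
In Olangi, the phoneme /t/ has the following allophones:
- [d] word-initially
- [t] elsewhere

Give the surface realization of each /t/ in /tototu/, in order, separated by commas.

[d], [t], [t]

Occurrence 1 (position 1): word-initially → [d].
Occurrence 2 (position 3): no conditioning environment matches → elsewhere allophone [t].
Occurrence 3 (position 5): no conditioning environment matches → elsewhere allophone [t].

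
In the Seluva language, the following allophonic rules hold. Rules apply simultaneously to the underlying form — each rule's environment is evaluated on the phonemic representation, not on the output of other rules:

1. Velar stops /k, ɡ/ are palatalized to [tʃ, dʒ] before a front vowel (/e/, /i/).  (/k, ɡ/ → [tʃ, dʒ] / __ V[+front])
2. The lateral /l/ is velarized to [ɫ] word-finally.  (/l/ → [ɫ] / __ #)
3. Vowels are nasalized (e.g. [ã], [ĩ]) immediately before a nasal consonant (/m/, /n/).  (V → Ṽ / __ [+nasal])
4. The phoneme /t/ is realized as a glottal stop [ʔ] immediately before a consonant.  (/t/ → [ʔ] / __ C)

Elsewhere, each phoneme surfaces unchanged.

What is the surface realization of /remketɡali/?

/r/ (word-initial): no rule targets it → [r].
/e/ — between /r/ and /m/, before a nasal consonant — surfaces as [ẽ] (rule 3).
/m/ stays [m].
/k/ — between /m/ and /e/, before a front vowel — surfaces as [tʃ] (rule 1).
/e/ (between /k/ and /t/) fails the environment for rule 3, so it stays [e].
/t/ meets the environment for rule 4 (immediately before a consonant) → [ʔ].
/ɡ/ (between /t/ and /a/): rule 1 targets it, but not before a front vowel → unchanged [ɡ].
/a/ (between /ɡ/ and /l/) is in the target of rule 3 but the environment (before a nasal consonant) is not met → [a].
/l/ (between /a/ and /i/) fails the environment for rule 2, so it stays [l].
/i/ — word-final; rule 3 does not apply here → [i].

[rẽmtʃeʔɡali]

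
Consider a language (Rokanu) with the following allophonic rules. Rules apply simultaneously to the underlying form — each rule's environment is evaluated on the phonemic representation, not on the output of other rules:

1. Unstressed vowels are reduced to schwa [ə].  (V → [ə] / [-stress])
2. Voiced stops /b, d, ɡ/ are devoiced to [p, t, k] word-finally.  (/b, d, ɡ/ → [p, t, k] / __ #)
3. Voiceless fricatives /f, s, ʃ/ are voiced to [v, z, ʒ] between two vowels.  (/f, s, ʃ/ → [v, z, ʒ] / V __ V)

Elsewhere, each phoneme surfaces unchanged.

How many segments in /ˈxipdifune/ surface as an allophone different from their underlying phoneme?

4

Segments that undergo a rule: /i/ → [ə] (rule 1); /f/ → [v] (rule 3); /u/ → [ə] (rule 1); /e/ → [ə] (rule 1).
All other segments surface unchanged.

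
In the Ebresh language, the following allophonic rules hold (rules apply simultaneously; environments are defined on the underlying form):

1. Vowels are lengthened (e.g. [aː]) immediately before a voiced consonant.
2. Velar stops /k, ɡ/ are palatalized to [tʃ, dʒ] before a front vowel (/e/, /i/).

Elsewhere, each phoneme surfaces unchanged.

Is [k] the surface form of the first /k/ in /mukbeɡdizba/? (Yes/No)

/k/ (between /u/ and /b/) is in the target of rule 2 but the environment (before a front vowel) is not met → [k].
The actual realization is [k], which matches [k].

Yes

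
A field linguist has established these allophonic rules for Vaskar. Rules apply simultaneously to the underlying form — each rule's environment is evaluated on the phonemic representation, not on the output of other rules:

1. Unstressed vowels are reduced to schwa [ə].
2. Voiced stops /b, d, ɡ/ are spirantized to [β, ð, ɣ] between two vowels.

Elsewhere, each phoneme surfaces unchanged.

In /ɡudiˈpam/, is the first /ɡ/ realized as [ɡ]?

/ɡ/ (word-initial): rule 2 targets it, but not between two vowels → unchanged [ɡ].
The actual realization is [ɡ], which matches [ɡ].

Yes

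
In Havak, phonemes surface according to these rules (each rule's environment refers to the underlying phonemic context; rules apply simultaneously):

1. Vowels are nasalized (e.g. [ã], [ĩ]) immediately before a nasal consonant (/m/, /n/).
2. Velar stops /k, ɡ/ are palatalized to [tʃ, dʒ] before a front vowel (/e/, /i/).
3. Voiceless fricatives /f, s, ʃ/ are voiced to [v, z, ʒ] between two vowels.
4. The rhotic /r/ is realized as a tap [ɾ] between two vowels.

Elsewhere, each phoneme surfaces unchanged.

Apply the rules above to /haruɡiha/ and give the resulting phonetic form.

[haɾudʒiha]

/h/ stays [h].
/a/ (between /h/ and /r/): rule 1 targets it, but not before a nasal consonant → unchanged [a].
Rule 4 applies to /r/ (between /a/ and /u/: between two vowels) → [ɾ].
/u/ (between /r/ and /ɡ/) fails the environment for rule 1, so it stays [u].
Rule 2 applies to /ɡ/ (between /u/ and /i/: before a front vowel) → [dʒ].
/i/ (between /ɡ/ and /h/): rule 1 targets it, but not before a nasal consonant → unchanged [i].
/h/ stays [h].
/a/ (word-final): rule 1 targets it, but not before a nasal consonant → unchanged [a].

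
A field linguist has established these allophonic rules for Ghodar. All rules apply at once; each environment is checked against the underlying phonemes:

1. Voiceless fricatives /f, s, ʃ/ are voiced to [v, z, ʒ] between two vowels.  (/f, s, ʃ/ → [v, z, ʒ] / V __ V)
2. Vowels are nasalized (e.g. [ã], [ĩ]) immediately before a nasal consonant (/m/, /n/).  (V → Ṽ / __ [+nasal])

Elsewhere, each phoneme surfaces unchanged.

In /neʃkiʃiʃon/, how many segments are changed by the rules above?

3

Segments that undergo a rule: /ʃ/ → [ʒ] (rule 1); /ʃ/ → [ʒ] (rule 1); /o/ → [õ] (rule 2).
All other segments surface unchanged.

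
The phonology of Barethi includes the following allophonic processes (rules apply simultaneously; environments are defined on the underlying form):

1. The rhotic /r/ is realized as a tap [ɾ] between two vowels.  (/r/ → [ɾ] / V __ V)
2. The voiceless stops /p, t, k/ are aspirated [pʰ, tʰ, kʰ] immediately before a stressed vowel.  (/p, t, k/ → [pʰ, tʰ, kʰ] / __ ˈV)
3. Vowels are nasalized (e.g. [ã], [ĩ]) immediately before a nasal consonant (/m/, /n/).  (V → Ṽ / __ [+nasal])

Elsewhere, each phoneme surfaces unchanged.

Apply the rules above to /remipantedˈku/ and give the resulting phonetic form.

[rẽmipãntedˈkʰu]

/r/ (word-initial): rule 1 targets it, but not between two vowels → unchanged [r].
Rule 3 applies to /e/ (between /r/ and /m/: before a nasal consonant) → [ẽ].
/i/ (between /m/ and /p/): rule 3 targets it, but not before a nasal consonant → unchanged [i].
/p/ — between /i/ and /a/; rule 2 does not apply here → [p].
Rule 3 applies to /a/ (between /p/ and /n/: before a nasal consonant) → [ã].
/t/ (between /n/ and /e/): rule 2 targets it, but not immediately before a stressed vowel → unchanged [t].
/e/ — between /t/ and /d/; rule 3 does not apply here → [e].
Rule 2 applies to /k/ (between /d/ and /u/: immediately before a stressed vowel) → [kʰ].
/u/ (word-final): rule 3 targets it, but not before a nasal consonant → unchanged [u].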